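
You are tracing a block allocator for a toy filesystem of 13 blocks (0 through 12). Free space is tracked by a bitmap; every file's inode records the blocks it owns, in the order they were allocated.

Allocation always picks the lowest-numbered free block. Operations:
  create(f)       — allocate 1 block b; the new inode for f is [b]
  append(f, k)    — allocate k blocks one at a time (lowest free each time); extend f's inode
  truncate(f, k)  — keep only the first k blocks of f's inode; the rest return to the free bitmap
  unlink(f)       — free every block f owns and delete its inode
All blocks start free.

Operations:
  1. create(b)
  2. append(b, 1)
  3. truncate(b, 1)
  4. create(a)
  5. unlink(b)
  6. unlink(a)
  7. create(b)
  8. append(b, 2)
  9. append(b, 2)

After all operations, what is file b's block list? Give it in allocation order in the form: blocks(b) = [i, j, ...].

create(b): bitmap=F............ | b=[0]
append(b, 1): bitmap=FF........... | b=[0, 1]
truncate(b, 1): bitmap=F............ | b=[0]
create(a): bitmap=FF........... | a=[1] b=[0]
unlink(b): bitmap=.F........... | a=[1]
unlink(a): bitmap=............. | 
create(b): bitmap=F............ | b=[0]
append(b, 2): bitmap=FFF.......... | b=[0, 1, 2]
append(b, 2): bitmap=FFFFF........ | b=[0, 1, 2, 3, 4]

blocks(b) = [0, 1, 2, 3, 4]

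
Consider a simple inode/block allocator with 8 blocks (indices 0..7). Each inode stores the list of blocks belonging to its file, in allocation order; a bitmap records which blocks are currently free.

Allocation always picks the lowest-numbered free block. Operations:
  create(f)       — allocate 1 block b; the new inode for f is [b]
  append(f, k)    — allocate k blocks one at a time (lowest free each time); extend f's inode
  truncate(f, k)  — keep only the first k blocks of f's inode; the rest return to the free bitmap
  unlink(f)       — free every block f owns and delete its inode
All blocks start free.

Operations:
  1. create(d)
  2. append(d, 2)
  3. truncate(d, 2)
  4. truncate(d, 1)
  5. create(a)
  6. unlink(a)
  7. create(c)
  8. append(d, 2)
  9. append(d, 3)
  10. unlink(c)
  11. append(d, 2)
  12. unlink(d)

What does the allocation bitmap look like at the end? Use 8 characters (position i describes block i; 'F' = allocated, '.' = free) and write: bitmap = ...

  1. create(d)  ⇒  F.......  {d→[0]}
  2. append(d, 2)  ⇒  FFF.....  {d→[0, 1, 2]}
  3. truncate(d, 2)  ⇒  FF......  {d→[0, 1]}
  4. truncate(d, 1)  ⇒  F.......  {d→[0]}
  5. create(a)  ⇒  FF......  {a→[1]; d→[0]}
  6. unlink(a)  ⇒  F.......  {d→[0]}
  7. create(c)  ⇒  FF......  {c→[1]; d→[0]}
  8. append(d, 2)  ⇒  FFFF....  {c→[1]; d→[0, 2, 3]}
  9. append(d, 3)  ⇒  FFFFFFF.  {c→[1]; d→[0, 2, 3, 4, 5, 6]}
  10. unlink(c)  ⇒  F.FFFFF.  {d→[0, 2, 3, 4, 5, 6]}
  11. append(d, 2)  ⇒  FFFFFFFF  {d→[0, 2, 3, 4, 5, 6, 1, 7]}
  12. unlink(d)  ⇒  ........  {}

bitmap = ........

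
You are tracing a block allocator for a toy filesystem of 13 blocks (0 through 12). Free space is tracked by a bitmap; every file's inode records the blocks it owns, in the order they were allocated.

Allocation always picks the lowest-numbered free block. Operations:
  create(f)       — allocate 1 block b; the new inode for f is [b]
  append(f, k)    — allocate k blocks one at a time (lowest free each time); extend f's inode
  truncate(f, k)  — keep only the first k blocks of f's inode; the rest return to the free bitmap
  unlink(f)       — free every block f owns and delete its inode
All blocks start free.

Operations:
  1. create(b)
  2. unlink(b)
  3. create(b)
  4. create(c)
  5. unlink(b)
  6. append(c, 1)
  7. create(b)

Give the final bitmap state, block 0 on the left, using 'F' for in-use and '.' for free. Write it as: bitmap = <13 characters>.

bitmap = FFF..........

after create(b) → b:[0]  free=[F............]
after unlink(b) →   free=[.............]
after create(b) → b:[0]  free=[F............]
after create(c) → b:[0], c:[1]  free=[FF...........]
after unlink(b) → c:[1]  free=[.F...........]
after append(c, 1) → c:[1, 0]  free=[FF...........]
after create(b) → b:[2], c:[1, 0]  free=[FFF..........]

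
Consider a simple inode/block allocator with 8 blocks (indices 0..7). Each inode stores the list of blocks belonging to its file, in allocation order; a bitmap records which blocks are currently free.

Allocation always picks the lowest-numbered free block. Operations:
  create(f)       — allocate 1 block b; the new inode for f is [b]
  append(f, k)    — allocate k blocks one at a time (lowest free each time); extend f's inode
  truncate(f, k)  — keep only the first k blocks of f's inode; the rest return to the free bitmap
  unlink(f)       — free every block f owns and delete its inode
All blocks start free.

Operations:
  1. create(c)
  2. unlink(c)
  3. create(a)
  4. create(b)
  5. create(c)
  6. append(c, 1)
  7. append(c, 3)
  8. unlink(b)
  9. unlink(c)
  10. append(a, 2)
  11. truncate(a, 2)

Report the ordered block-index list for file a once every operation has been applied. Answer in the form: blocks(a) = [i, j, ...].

blocks(a) = [0, 1]

[1] create(c) — c=0 (map F.......)
[2] unlink(c) —  (map ........)
[3] create(a) — a=0 (map F.......)
[4] create(b) — a=0 b=1 (map FF......)
[5] create(c) — a=0 b=1 c=2 (map FFF.....)
[6] append(c, 1) — a=0 b=1 c=2,3 (map FFFF....)
[7] append(c, 3) — a=0 b=1 c=2,3,4,5,6 (map FFFFFFF.)
[8] unlink(b) — a=0 c=2,3,4,5,6 (map F.FFFFF.)
[9] unlink(c) — a=0 (map F.......)
[10] append(a, 2) — a=0,1,2 (map FFF.....)
[11] truncate(a, 2) — a=0,1 (map FF......)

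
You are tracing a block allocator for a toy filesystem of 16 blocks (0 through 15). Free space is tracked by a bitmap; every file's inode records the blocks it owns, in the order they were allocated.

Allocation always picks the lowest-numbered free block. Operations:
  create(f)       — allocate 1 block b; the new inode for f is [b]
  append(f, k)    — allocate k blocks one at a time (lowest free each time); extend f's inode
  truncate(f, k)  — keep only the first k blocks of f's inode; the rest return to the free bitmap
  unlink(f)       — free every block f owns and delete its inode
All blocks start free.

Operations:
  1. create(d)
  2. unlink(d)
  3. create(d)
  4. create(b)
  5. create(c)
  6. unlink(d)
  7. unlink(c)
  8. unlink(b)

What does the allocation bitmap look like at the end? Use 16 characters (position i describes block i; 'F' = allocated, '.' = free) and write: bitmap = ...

create(d): bitmap=F............... | d=[0]
unlink(d): bitmap=................ | 
create(d): bitmap=F............... | d=[0]
create(b): bitmap=FF.............. | b=[1] d=[0]
create(c): bitmap=FFF............. | b=[1] c=[2] d=[0]
unlink(d): bitmap=.FF............. | b=[1] c=[2]
unlink(c): bitmap=.F.............. | b=[1]
unlink(b): bitmap=................ | 

bitmap = ................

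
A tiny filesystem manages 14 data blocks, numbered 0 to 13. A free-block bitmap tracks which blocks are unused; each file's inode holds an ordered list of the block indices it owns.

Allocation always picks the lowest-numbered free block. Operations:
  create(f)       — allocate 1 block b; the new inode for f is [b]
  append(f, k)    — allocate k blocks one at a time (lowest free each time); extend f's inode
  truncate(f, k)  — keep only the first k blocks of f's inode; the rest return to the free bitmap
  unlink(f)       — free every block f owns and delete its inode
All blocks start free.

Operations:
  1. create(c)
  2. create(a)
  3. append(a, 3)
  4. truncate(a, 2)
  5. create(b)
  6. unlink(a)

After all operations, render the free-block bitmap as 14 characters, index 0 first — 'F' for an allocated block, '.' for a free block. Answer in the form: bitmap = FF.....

create(c): bitmap=F............. | c=[0]
create(a): bitmap=FF............ | a=[1] c=[0]
append(a, 3): bitmap=FFFFF......... | a=[1, 2, 3, 4] c=[0]
truncate(a, 2): bitmap=FFF........... | a=[1, 2] c=[0]
create(b): bitmap=FFFF.......... | a=[1, 2] b=[3] c=[0]
unlink(a): bitmap=F..F.......... | b=[3] c=[0]

bitmap = F..F..........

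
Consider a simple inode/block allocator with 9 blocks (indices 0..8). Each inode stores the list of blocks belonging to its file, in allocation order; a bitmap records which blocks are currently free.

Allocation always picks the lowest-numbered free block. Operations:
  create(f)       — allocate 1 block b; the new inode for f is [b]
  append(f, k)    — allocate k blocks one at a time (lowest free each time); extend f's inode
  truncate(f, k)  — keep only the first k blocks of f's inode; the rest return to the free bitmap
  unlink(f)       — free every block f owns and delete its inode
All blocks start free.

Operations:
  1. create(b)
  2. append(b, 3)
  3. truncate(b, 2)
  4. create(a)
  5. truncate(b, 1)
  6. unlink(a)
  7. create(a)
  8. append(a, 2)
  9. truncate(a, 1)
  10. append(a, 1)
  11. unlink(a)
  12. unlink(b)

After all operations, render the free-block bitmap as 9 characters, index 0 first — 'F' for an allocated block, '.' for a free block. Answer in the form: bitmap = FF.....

bitmap = .........

[1] create(b) — b=0 (map F........)
[2] append(b, 3) — b=0,1,2,3 (map FFFF.....)
[3] truncate(b, 2) — b=0,1 (map FF.......)
[4] create(a) — a=2 b=0,1 (map FFF......)
[5] truncate(b, 1) — a=2 b=0 (map F.F......)
[6] unlink(a) — b=0 (map F........)
[7] create(a) — a=1 b=0 (map FF.......)
[8] append(a, 2) — a=1,2,3 b=0 (map FFFF.....)
[9] truncate(a, 1) — a=1 b=0 (map FF.......)
[10] append(a, 1) — a=1,2 b=0 (map FFF......)
[11] unlink(a) — b=0 (map F........)
[12] unlink(b) —  (map .........)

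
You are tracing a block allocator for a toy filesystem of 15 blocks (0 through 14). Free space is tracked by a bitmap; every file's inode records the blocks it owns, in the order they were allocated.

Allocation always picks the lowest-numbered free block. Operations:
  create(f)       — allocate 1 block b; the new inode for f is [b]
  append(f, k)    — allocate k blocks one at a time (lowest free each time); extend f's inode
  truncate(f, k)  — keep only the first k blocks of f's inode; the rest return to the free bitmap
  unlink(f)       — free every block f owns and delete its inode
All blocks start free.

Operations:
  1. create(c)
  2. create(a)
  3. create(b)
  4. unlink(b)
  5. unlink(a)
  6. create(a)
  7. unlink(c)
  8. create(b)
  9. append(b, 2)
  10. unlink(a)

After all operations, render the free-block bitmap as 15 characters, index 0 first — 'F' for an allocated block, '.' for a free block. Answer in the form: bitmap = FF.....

bitmap = F.FF...........

[1] create(c) — c=0 (map F..............)
[2] create(a) — a=1 c=0 (map FF.............)
[3] create(b) — a=1 b=2 c=0 (map FFF............)
[4] unlink(b) — a=1 c=0 (map FF.............)
[5] unlink(a) — c=0 (map F..............)
[6] create(a) — a=1 c=0 (map FF.............)
[7] unlink(c) — a=1 (map .F.............)
[8] create(b) — a=1 b=0 (map FF.............)
[9] append(b, 2) — a=1 b=0,2,3 (map FFFF...........)
[10] unlink(a) — b=0,2,3 (map F.FF...........)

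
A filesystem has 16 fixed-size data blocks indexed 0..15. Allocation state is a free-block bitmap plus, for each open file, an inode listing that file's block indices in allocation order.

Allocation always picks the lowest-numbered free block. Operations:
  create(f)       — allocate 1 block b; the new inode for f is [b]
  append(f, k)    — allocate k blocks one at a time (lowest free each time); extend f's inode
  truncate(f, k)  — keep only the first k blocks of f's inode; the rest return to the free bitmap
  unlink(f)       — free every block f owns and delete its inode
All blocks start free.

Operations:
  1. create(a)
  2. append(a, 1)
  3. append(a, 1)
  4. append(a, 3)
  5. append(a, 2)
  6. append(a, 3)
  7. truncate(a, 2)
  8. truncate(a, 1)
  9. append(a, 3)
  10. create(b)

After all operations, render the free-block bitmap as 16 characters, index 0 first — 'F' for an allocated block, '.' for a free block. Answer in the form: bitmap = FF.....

after create(a) → a:[0]  free=[F...............]
after append(a, 1) → a:[0, 1]  free=[FF..............]
after append(a, 1) → a:[0, 1, 2]  free=[FFF.............]
after append(a, 3) → a:[0, 1, 2, 3, 4, 5]  free=[FFFFFF..........]
after append(a, 2) → a:[0, 1, 2, 3, 4, 5, 6, 7]  free=[FFFFFFFF........]
after append(a, 3) → a:[0, 1, 2, 3, 4, 5, 6, 7, 8, 9, 10]  free=[FFFFFFFFFFF.....]
after truncate(a, 2) → a:[0, 1]  free=[FF..............]
after truncate(a, 1) → a:[0]  free=[F...............]
after append(a, 3) → a:[0, 1, 2, 3]  free=[FFFF............]
after create(b) → a:[0, 1, 2, 3], b:[4]  free=[FFFFF...........]

bitmap = FFFFF...........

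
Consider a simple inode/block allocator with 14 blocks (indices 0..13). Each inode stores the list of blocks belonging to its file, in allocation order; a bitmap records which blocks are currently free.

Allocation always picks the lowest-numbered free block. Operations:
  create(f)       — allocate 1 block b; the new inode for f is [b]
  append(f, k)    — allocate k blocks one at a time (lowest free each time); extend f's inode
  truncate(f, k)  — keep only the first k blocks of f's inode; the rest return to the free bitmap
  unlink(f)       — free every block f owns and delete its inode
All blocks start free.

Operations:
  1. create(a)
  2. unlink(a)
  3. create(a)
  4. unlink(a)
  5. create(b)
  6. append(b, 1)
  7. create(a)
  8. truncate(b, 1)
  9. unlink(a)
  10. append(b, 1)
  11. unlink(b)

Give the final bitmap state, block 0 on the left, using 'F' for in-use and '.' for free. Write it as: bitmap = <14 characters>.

bitmap = ..............

after create(a) → a:[0]  free=[F.............]
after unlink(a) →   free=[..............]
after create(a) → a:[0]  free=[F.............]
after unlink(a) →   free=[..............]
after create(b) → b:[0]  free=[F.............]
after append(b, 1) → b:[0, 1]  free=[FF............]
after create(a) → a:[2], b:[0, 1]  free=[FFF...........]
after truncate(b, 1) → a:[2], b:[0]  free=[F.F...........]
after unlink(a) → b:[0]  free=[F.............]
after append(b, 1) → b:[0, 1]  free=[FF............]
after unlink(b) →   free=[..............]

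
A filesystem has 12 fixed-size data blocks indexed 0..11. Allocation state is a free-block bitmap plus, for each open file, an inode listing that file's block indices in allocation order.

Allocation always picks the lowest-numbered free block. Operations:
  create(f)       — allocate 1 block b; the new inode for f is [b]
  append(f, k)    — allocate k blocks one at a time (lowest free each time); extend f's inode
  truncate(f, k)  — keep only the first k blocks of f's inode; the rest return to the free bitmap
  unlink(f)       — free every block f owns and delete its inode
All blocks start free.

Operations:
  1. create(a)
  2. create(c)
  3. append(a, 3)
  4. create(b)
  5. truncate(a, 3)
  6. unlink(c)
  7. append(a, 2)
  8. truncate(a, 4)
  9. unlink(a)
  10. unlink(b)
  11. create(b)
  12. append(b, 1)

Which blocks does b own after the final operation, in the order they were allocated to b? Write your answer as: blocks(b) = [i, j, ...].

blocks(b) = [0, 1]

  1. create(a)  ⇒  F...........  {a→[0]}
  2. create(c)  ⇒  FF..........  {a→[0]; c→[1]}
  3. append(a, 3)  ⇒  FFFFF.......  {a→[0, 2, 3, 4]; c→[1]}
  4. create(b)  ⇒  FFFFFF......  {a→[0, 2, 3, 4]; b→[5]; c→[1]}
  5. truncate(a, 3)  ⇒  FFFF.F......  {a→[0, 2, 3]; b→[5]; c→[1]}
  6. unlink(c)  ⇒  F.FF.F......  {a→[0, 2, 3]; b→[5]}
  7. append(a, 2)  ⇒  FFFFFF......  {a→[0, 2, 3, 1, 4]; b→[5]}
  8. truncate(a, 4)  ⇒  FFFF.F......  {a→[0, 2, 3, 1]; b→[5]}
  9. unlink(a)  ⇒  .....F......  {b→[5]}
  10. unlink(b)  ⇒  ............  {}
  11. create(b)  ⇒  F...........  {b→[0]}
  12. append(b, 1)  ⇒  FF..........  {b→[0, 1]}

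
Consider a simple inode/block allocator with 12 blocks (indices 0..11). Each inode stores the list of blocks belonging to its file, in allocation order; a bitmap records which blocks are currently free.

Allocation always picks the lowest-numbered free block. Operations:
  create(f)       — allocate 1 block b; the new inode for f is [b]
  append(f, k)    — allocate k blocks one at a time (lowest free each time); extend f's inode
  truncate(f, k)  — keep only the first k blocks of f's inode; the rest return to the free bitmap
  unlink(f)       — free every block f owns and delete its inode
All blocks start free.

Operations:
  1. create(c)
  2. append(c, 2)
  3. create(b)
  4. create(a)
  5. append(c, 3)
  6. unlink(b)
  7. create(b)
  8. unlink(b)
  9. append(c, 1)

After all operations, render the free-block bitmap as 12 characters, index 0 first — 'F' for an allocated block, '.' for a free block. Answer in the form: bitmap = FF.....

after create(c) → c:[0]  free=[F...........]
after append(c, 2) → c:[0, 1, 2]  free=[FFF.........]
after create(b) → b:[3], c:[0, 1, 2]  free=[FFFF........]
after create(a) → a:[4], b:[3], c:[0, 1, 2]  free=[FFFFF.......]
after append(c, 3) → a:[4], b:[3], c:[0, 1, 2, 5, 6, 7]  free=[FFFFFFFF....]
after unlink(b) → a:[4], c:[0, 1, 2, 5, 6, 7]  free=[FFF.FFFF....]
after create(b) → a:[4], b:[3], c:[0, 1, 2, 5, 6, 7]  free=[FFFFFFFF....]
after unlink(b) → a:[4], c:[0, 1, 2, 5, 6, 7]  free=[FFF.FFFF....]
after append(c, 1) → a:[4], c:[0, 1, 2, 5, 6, 7, 3]  free=[FFFFFFFF....]

bitmap = FFFFFFFF....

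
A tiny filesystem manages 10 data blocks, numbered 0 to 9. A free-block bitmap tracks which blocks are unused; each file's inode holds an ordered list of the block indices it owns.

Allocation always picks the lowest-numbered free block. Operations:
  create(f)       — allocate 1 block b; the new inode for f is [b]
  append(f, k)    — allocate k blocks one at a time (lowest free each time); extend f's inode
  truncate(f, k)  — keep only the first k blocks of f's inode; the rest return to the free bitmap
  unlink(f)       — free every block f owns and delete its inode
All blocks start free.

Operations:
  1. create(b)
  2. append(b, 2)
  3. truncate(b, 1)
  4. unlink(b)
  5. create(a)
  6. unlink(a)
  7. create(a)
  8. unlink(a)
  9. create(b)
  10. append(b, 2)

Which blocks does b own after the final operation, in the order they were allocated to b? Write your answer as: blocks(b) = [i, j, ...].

blocks(b) = [0, 1, 2]

[1] create(b) — b=0 (map F.........)
[2] append(b, 2) — b=0,1,2 (map FFF.......)
[3] truncate(b, 1) — b=0 (map F.........)
[4] unlink(b) —  (map ..........)
[5] create(a) — a=0 (map F.........)
[6] unlink(a) —  (map ..........)
[7] create(a) — a=0 (map F.........)
[8] unlink(a) —  (map ..........)
[9] create(b) — b=0 (map F.........)
[10] append(b, 2) — b=0,1,2 (map FFF.......)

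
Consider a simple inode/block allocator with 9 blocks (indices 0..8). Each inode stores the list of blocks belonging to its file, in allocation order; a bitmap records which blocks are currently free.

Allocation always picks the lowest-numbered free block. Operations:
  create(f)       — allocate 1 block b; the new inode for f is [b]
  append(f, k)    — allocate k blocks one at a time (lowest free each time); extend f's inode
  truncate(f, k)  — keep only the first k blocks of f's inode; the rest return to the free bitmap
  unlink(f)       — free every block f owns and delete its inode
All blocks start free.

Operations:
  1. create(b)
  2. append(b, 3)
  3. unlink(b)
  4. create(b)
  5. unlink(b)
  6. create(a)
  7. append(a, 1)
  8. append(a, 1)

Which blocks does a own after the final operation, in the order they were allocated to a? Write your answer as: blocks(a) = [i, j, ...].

blocks(a) = [0, 1, 2]

[1] create(b) — b=0 (map F........)
[2] append(b, 3) — b=0,1,2,3 (map FFFF.....)
[3] unlink(b) —  (map .........)
[4] create(b) — b=0 (map F........)
[5] unlink(b) —  (map .........)
[6] create(a) — a=0 (map F........)
[7] append(a, 1) — a=0,1 (map FF.......)
[8] append(a, 1) — a=0,1,2 (map FFF......)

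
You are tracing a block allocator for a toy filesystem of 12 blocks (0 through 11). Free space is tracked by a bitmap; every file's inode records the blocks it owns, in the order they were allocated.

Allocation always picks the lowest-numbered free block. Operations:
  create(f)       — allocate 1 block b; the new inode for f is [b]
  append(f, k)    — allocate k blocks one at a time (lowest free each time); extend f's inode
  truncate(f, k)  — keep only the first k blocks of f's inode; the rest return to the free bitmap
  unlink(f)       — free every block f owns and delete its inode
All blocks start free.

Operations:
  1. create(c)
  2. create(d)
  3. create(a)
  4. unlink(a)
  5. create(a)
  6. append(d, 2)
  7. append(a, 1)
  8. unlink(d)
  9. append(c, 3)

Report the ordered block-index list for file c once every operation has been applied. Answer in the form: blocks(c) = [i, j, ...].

blocks(c) = [0, 1, 3, 4]

[1] create(c) — c=0 (map F...........)
[2] create(d) — c=0 d=1 (map FF..........)
[3] create(a) — a=2 c=0 d=1 (map FFF.........)
[4] unlink(a) — c=0 d=1 (map FF..........)
[5] create(a) — a=2 c=0 d=1 (map FFF.........)
[6] append(d, 2) — a=2 c=0 d=1,3,4 (map FFFFF.......)
[7] append(a, 1) — a=2,5 c=0 d=1,3,4 (map FFFFFF......)
[8] unlink(d) — a=2,5 c=0 (map F.F..F......)
[9] append(c, 3) — a=2,5 c=0,1,3,4 (map FFFFFF......)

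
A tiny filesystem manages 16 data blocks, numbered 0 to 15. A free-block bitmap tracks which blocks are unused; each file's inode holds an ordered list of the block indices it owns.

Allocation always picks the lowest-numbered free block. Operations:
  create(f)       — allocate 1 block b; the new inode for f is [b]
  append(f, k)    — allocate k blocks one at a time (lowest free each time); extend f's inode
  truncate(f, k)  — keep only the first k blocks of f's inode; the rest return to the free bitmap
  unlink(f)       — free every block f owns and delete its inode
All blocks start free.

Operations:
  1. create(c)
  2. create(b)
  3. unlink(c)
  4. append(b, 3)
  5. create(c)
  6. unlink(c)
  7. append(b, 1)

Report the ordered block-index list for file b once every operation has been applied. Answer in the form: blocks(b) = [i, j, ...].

blocks(b) = [1, 0, 2, 3, 4]

[1] create(c) — c=0 (map F...............)
[2] create(b) — b=1 c=0 (map FF..............)
[3] unlink(c) — b=1 (map .F..............)
[4] append(b, 3) — b=1,0,2,3 (map FFFF............)
[5] create(c) — b=1,0,2,3 c=4 (map FFFFF...........)
[6] unlink(c) — b=1,0,2,3 (map FFFF............)
[7] append(b, 1) — b=1,0,2,3,4 (map FFFFF...........)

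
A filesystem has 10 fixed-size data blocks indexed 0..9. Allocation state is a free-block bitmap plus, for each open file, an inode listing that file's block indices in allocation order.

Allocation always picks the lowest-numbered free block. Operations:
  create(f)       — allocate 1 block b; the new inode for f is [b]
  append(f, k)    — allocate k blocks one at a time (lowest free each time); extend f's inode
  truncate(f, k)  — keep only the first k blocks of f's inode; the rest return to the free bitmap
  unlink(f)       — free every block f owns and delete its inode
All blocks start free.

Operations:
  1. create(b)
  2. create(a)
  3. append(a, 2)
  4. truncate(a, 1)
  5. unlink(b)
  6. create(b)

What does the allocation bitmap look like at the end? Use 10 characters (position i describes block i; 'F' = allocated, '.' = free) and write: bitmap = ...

[1] create(b) — b=0 (map F.........)
[2] create(a) — a=1 b=0 (map FF........)
[3] append(a, 2) — a=1,2,3 b=0 (map FFFF......)
[4] truncate(a, 1) — a=1 b=0 (map FF........)
[5] unlink(b) — a=1 (map .F........)
[6] create(b) — a=1 b=0 (map FF........)

bitmap = FF........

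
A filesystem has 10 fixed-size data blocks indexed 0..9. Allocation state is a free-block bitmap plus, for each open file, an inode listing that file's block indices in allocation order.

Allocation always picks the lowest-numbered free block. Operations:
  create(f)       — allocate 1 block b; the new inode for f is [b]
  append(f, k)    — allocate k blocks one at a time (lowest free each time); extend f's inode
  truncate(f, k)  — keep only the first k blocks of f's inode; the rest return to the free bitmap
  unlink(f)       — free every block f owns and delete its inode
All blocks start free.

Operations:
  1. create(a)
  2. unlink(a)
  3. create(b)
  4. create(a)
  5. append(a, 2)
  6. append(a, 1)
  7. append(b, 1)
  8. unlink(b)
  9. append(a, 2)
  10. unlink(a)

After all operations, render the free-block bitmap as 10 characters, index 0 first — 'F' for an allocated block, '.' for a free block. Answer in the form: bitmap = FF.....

bitmap = ..........

  1. create(a)  ⇒  F.........  {a→[0]}
  2. unlink(a)  ⇒  ..........  {}
  3. create(b)  ⇒  F.........  {b→[0]}
  4. create(a)  ⇒  FF........  {a→[1]; b→[0]}
  5. append(a, 2)  ⇒  FFFF......  {a→[1, 2, 3]; b→[0]}
  6. append(a, 1)  ⇒  FFFFF.....  {a→[1, 2, 3, 4]; b→[0]}
  7. append(b, 1)  ⇒  FFFFFF....  {a→[1, 2, 3, 4]; b→[0, 5]}
  8. unlink(b)  ⇒  .FFFF.....  {a→[1, 2, 3, 4]}
  9. append(a, 2)  ⇒  FFFFFF....  {a→[1, 2, 3, 4, 0, 5]}
  10. unlink(a)  ⇒  ..........  {}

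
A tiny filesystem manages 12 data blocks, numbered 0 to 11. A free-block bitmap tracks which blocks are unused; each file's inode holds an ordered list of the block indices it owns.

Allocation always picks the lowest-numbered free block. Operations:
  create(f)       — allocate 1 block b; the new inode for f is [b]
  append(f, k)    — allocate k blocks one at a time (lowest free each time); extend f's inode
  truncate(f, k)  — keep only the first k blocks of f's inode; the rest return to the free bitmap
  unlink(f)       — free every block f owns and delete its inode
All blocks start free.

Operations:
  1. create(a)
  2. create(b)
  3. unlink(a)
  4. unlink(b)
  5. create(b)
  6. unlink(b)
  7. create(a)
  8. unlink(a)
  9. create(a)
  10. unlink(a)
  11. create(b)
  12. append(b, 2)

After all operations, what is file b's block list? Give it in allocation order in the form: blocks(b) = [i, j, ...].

  1. create(a)  ⇒  F...........  {a→[0]}
  2. create(b)  ⇒  FF..........  {a→[0]; b→[1]}
  3. unlink(a)  ⇒  .F..........  {b→[1]}
  4. unlink(b)  ⇒  ............  {}
  5. create(b)  ⇒  F...........  {b→[0]}
  6. unlink(b)  ⇒  ............  {}
  7. create(a)  ⇒  F...........  {a→[0]}
  8. unlink(a)  ⇒  ............  {}
  9. create(a)  ⇒  F...........  {a→[0]}
  10. unlink(a)  ⇒  ............  {}
  11. create(b)  ⇒  F...........  {b→[0]}
  12. append(b, 2)  ⇒  FFF.........  {b→[0, 1, 2]}

blocks(b) = [0, 1, 2]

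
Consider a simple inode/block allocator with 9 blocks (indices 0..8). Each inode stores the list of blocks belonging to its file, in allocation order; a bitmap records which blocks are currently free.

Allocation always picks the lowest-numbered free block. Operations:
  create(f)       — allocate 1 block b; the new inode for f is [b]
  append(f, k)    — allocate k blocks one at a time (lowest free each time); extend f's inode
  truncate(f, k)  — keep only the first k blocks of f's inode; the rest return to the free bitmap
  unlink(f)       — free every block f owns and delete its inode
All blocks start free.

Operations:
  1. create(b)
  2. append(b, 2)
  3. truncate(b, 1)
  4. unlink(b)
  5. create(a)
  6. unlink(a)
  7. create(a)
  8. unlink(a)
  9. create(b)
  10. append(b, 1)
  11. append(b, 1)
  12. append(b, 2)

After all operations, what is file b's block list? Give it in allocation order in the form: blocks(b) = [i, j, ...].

blocks(b) = [0, 1, 2, 3, 4]

create(b): bitmap=F........ | b=[0]
append(b, 2): bitmap=FFF...... | b=[0, 1, 2]
truncate(b, 1): bitmap=F........ | b=[0]
unlink(b): bitmap=......... | 
create(a): bitmap=F........ | a=[0]
unlink(a): bitmap=......... | 
create(a): bitmap=F........ | a=[0]
unlink(a): bitmap=......... | 
create(b): bitmap=F........ | b=[0]
append(b, 1): bitmap=FF....... | b=[0, 1]
append(b, 1): bitmap=FFF...... | b=[0, 1, 2]
append(b, 2): bitmap=FFFFF.... | b=[0, 1, 2, 3, 4]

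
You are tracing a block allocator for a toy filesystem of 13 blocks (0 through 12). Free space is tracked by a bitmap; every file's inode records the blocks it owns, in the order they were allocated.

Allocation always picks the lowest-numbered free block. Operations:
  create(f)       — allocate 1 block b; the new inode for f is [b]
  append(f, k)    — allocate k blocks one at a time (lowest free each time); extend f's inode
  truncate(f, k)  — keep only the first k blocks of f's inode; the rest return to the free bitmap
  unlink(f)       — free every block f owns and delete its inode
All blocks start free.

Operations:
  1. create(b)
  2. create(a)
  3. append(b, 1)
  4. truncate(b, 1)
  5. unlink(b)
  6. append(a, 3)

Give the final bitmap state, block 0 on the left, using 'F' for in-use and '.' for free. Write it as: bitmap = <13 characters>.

create(b): bitmap=F............ | b=[0]
create(a): bitmap=FF........... | a=[1] b=[0]
append(b, 1): bitmap=FFF.......... | a=[1] b=[0, 2]
truncate(b, 1): bitmap=FF........... | a=[1] b=[0]
unlink(b): bitmap=.F........... | a=[1]
append(a, 3): bitmap=FFFF......... | a=[1, 0, 2, 3]

bitmap = FFFF.........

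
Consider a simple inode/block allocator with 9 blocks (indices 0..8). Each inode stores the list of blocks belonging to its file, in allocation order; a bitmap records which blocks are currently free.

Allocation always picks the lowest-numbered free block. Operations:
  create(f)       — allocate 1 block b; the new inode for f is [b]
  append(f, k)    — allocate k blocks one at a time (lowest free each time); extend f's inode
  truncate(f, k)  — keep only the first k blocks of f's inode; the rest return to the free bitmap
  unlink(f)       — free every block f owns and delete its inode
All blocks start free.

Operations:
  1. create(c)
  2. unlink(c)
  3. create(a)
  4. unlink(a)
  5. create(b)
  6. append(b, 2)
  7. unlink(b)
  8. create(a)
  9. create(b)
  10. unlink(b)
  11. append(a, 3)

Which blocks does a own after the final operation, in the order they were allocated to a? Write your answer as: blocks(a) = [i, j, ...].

blocks(a) = [0, 1, 2, 3]

after create(c) → c:[0]  free=[F........]
after unlink(c) →   free=[.........]
after create(a) → a:[0]  free=[F........]
after unlink(a) →   free=[.........]
after create(b) → b:[0]  free=[F........]
after append(b, 2) → b:[0, 1, 2]  free=[FFF......]
after unlink(b) →   free=[.........]
after create(a) → a:[0]  free=[F........]
after create(b) → a:[0], b:[1]  free=[FF.......]
after unlink(b) → a:[0]  free=[F........]
after append(a, 3) → a:[0, 1, 2, 3]  free=[FFFF.....]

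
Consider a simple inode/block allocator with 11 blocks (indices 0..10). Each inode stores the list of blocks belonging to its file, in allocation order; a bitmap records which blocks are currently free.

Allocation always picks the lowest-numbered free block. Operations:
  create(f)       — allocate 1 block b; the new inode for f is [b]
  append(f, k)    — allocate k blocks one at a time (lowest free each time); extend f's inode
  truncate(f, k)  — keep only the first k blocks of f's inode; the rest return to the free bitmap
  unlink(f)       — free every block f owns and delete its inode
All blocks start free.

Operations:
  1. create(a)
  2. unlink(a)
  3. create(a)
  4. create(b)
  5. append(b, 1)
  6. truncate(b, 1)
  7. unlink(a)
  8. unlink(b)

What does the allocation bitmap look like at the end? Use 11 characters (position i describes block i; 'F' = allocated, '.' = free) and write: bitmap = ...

bitmap = ...........

[1] create(a) — a=0 (map F..........)
[2] unlink(a) —  (map ...........)
[3] create(a) — a=0 (map F..........)
[4] create(b) — a=0 b=1 (map FF.........)
[5] append(b, 1) — a=0 b=1,2 (map FFF........)
[6] truncate(b, 1) — a=0 b=1 (map FF.........)
[7] unlink(a) — b=1 (map .F.........)
[8] unlink(b) —  (map ...........)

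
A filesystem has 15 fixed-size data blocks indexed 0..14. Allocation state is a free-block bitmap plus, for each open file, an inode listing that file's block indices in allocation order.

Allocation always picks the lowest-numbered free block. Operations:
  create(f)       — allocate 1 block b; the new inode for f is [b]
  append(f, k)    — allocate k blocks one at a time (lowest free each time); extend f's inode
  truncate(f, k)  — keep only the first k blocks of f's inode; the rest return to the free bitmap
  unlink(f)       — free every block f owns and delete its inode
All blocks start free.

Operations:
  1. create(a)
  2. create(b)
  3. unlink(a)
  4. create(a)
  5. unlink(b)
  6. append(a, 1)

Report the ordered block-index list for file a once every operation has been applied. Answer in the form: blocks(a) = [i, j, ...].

create(a): bitmap=F.............. | a=[0]
create(b): bitmap=FF............. | a=[0] b=[1]
unlink(a): bitmap=.F............. | b=[1]
create(a): bitmap=FF............. | a=[0] b=[1]
unlink(b): bitmap=F.............. | a=[0]
append(a, 1): bitmap=FF............. | a=[0, 1]

blocks(a) = [0, 1]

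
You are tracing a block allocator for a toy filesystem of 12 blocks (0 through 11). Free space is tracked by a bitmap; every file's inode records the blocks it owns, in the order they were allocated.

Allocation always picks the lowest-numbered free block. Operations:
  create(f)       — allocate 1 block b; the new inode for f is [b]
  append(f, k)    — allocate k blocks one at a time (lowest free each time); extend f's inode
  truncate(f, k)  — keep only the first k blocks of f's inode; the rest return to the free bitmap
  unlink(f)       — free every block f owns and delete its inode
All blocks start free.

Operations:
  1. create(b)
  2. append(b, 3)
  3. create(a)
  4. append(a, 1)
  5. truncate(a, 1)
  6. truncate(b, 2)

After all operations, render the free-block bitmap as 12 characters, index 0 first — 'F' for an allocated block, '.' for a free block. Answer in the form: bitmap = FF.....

bitmap = FF..F.......

  1. create(b)  ⇒  F...........  {b→[0]}
  2. append(b, 3)  ⇒  FFFF........  {b→[0, 1, 2, 3]}
  3. create(a)  ⇒  FFFFF.......  {a→[4]; b→[0, 1, 2, 3]}
  4. append(a, 1)  ⇒  FFFFFF......  {a→[4, 5]; b→[0, 1, 2, 3]}
  5. truncate(a, 1)  ⇒  FFFFF.......  {a→[4]; b→[0, 1, 2, 3]}
  6. truncate(b, 2)  ⇒  FF..F.......  {a→[4]; b→[0, 1]}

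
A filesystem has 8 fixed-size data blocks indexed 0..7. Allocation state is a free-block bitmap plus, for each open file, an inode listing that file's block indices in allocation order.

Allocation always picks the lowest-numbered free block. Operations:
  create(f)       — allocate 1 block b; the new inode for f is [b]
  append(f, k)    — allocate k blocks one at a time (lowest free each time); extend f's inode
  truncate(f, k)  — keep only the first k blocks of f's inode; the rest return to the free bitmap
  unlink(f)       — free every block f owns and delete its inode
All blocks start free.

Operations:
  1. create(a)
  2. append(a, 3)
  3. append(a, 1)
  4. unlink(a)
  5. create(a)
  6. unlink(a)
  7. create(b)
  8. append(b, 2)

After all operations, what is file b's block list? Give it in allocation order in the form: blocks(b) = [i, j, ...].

after create(a) → a:[0]  free=[F.......]
after append(a, 3) → a:[0, 1, 2, 3]  free=[FFFF....]
after append(a, 1) → a:[0, 1, 2, 3, 4]  free=[FFFFF...]
after unlink(a) →   free=[........]
after create(a) → a:[0]  free=[F.......]
after unlink(a) →   free=[........]
after create(b) → b:[0]  free=[F.......]
after append(b, 2) → b:[0, 1, 2]  free=[FFF.....]

blocks(b) = [0, 1, 2]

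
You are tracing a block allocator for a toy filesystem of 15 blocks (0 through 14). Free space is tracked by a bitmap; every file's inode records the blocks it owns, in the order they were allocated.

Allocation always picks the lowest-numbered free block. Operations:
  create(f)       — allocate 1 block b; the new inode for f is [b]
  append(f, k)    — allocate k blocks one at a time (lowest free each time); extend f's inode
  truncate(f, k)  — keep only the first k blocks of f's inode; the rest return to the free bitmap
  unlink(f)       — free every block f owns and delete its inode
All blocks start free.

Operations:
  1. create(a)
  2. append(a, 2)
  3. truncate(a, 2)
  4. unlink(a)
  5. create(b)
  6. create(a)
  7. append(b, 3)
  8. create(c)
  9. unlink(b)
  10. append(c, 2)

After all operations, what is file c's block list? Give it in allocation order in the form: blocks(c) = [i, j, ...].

blocks(c) = [5, 0, 2]

create(a): bitmap=F.............. | a=[0]
append(a, 2): bitmap=FFF............ | a=[0, 1, 2]
truncate(a, 2): bitmap=FF............. | a=[0, 1]
unlink(a): bitmap=............... | 
create(b): bitmap=F.............. | b=[0]
create(a): bitmap=FF............. | a=[1] b=[0]
append(b, 3): bitmap=FFFFF.......... | a=[1] b=[0, 2, 3, 4]
create(c): bitmap=FFFFFF......... | a=[1] b=[0, 2, 3, 4] c=[5]
unlink(b): bitmap=.F...F......... | a=[1] c=[5]
append(c, 2): bitmap=FFF..F......... | a=[1] c=[5, 0, 2]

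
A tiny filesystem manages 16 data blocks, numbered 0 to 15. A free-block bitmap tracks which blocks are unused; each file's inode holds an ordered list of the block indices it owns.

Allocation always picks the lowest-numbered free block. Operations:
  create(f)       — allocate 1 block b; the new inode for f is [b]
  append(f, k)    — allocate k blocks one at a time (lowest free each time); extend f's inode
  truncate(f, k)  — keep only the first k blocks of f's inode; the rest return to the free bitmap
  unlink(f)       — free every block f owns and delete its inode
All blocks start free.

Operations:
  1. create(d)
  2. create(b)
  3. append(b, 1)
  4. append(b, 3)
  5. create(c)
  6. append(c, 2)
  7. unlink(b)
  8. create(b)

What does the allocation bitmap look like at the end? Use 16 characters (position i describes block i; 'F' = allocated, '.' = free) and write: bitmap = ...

bitmap = FF....FFF.......

[1] create(d) — d=0 (map F...............)
[2] create(b) — b=1 d=0 (map FF..............)
[3] append(b, 1) — b=1,2 d=0 (map FFF.............)
[4] append(b, 3) — b=1,2,3,4,5 d=0 (map FFFFFF..........)
[5] create(c) — b=1,2,3,4,5 c=6 d=0 (map FFFFFFF.........)
[6] append(c, 2) — b=1,2,3,4,5 c=6,7,8 d=0 (map FFFFFFFFF.......)
[7] unlink(b) — c=6,7,8 d=0 (map F.....FFF.......)
[8] create(b) — b=1 c=6,7,8 d=0 (map FF....FFF.......)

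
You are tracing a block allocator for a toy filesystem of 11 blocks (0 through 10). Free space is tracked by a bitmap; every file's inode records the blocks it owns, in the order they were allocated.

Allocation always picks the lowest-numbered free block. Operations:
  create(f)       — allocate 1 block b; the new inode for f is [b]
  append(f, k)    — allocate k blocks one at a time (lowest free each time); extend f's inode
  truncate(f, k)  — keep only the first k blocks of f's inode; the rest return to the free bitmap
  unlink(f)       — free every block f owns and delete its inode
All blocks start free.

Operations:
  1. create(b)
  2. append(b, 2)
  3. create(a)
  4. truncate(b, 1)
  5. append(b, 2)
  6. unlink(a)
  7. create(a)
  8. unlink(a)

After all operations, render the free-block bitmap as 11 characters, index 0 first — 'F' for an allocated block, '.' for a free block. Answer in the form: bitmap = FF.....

bitmap = FFF........

create(b): bitmap=F.......... | b=[0]
append(b, 2): bitmap=FFF........ | b=[0, 1, 2]
create(a): bitmap=FFFF....... | a=[3] b=[0, 1, 2]
truncate(b, 1): bitmap=F..F....... | a=[3] b=[0]
append(b, 2): bitmap=FFFF....... | a=[3] b=[0, 1, 2]
unlink(a): bitmap=FFF........ | b=[0, 1, 2]
create(a): bitmap=FFFF....... | a=[3] b=[0, 1, 2]
unlink(a): bitmap=FFF........ | b=[0, 1, 2]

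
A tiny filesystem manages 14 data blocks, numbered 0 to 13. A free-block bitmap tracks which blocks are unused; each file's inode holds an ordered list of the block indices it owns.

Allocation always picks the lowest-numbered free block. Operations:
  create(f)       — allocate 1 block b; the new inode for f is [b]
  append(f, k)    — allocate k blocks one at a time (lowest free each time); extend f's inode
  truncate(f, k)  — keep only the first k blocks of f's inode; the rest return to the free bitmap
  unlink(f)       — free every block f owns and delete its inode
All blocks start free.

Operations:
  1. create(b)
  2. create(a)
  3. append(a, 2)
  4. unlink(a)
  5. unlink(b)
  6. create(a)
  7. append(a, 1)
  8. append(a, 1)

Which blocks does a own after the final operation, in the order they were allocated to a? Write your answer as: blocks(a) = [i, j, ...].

blocks(a) = [0, 1, 2]

create(b): bitmap=F............. | b=[0]
create(a): bitmap=FF............ | a=[1] b=[0]
append(a, 2): bitmap=FFFF.......... | a=[1, 2, 3] b=[0]
unlink(a): bitmap=F............. | b=[0]
unlink(b): bitmap=.............. | 
create(a): bitmap=F............. | a=[0]
append(a, 1): bitmap=FF............ | a=[0, 1]
append(a, 1): bitmap=FFF........... | a=[0, 1, 2]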